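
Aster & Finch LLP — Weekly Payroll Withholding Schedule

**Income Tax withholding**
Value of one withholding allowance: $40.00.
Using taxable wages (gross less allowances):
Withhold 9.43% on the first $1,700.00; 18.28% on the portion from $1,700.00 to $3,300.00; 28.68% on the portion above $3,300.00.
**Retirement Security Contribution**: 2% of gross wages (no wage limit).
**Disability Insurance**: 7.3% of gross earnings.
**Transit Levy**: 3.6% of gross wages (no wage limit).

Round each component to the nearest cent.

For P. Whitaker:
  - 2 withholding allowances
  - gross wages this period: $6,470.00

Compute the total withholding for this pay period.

$2,173.63

Income Tax: taxable = $6,470.00 − 2×$40.00 = $6,390.00
  $452.79 + 28.68% × ($6,390.00 − $3,300.00) = $452.79 + 28.68% × $3,090.00 = $1,339.00
Retirement Security Contribution: 2% × $6,470.00 = $129.40
Disability Insurance: 7.3% × $6,470.00 = $472.31
Transit Levy: 3.6% × $6,470.00 = $232.92
Total: $1,339.00 + $129.40 + $472.31 + $232.92 = $2,173.63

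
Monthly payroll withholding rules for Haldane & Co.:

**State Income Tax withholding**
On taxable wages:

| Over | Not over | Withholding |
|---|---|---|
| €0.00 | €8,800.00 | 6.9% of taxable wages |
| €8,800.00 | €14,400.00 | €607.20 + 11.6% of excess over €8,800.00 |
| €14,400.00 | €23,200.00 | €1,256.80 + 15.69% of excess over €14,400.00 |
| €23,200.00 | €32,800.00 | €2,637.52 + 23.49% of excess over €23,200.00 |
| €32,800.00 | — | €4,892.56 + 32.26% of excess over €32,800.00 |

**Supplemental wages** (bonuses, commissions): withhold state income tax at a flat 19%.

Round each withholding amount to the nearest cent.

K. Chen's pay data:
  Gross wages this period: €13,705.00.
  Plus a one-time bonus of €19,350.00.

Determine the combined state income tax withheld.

€4,852.68

State Income Tax: taxable = €13,705.00
  €607.20 + 11.6% × (€13,705.00 − €8,800.00) = €607.20 + 11.6% × €4,905.00 = €1,176.18
Supplemental (19% flat on bonus): 19% × €19,350.00 = €3,676.50
Total state income tax: €1,176.18 + €3,676.50 = €4,852.68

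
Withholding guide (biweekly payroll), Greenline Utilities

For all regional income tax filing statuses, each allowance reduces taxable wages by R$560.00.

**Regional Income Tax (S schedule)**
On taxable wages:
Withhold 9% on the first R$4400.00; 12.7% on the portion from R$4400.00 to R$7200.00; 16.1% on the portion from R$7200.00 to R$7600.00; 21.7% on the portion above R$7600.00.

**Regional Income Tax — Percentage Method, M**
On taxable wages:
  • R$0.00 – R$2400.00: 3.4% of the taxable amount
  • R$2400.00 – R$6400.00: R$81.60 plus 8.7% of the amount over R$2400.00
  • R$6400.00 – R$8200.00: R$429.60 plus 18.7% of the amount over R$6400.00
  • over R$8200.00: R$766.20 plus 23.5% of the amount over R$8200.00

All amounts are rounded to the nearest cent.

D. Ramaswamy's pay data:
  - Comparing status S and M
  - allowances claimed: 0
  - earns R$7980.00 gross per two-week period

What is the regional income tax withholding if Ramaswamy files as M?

R$725.06

Regional Income Tax (M): taxable = R$7980.00
  R$429.60 + 18.7% × (R$7980.00 − R$6400.00) = R$429.60 + 18.7% × R$1580.00 = R$725.06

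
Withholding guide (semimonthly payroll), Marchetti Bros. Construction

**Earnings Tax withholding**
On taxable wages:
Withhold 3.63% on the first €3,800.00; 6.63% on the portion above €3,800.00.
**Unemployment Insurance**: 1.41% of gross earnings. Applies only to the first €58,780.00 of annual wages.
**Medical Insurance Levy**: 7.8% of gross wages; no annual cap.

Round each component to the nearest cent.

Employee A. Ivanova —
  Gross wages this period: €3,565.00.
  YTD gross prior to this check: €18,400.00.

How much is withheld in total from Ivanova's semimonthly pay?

€457.75

Earnings Tax: taxable = €3,565.00
  3.63% × €3,565.00 = €129.41
Unemployment Insurance: 1.41% × €3,565.00 = €50.27
Medical Insurance Levy: 7.8% × €3,565.00 = €278.07
Total: €129.41 + €50.27 + €278.07 = €457.75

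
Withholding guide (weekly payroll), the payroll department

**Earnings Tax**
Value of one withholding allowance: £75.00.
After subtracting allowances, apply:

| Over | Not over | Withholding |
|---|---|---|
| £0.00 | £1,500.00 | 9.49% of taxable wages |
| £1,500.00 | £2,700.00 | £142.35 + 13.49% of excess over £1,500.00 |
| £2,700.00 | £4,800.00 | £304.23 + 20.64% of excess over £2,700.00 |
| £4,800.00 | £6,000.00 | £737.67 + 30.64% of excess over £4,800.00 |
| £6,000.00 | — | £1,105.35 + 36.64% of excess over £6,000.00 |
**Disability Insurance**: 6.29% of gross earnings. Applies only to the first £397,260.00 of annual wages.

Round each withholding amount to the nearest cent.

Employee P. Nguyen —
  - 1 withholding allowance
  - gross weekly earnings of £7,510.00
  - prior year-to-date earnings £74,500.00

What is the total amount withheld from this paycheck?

Earnings Tax: taxable = £7,510.00 − 1×£75.00 = £7,435.00
  £1,105.35 + 36.64% × (£7,435.00 − £6,000.00) = £1,105.35 + 36.64% × £1,435.00 = £1,631.13
Disability Insurance: 6.29% × £7,510.00 = £472.38
Total: £1,631.13 + £472.38 = £2,103.51

£2,103.51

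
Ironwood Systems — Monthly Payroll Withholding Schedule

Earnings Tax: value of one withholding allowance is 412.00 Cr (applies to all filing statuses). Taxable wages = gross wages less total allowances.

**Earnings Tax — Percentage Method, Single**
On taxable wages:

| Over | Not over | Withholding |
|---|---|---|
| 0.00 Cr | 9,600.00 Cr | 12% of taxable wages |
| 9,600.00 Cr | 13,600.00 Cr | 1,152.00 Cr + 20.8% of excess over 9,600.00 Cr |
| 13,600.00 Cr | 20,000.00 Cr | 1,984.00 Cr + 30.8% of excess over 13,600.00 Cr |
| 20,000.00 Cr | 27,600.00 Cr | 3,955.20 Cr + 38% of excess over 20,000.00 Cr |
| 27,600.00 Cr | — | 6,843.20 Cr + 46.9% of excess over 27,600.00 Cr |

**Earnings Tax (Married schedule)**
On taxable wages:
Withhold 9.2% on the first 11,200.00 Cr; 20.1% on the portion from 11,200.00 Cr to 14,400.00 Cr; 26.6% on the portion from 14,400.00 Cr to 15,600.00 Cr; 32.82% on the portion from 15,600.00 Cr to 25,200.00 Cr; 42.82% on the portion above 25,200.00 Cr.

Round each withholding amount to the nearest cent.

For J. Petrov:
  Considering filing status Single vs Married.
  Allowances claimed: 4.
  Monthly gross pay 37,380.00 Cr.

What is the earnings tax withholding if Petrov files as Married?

Earnings Tax (Married): taxable = 37,380.00 Cr − 4×412.00 Cr = 35,732.00 Cr
  5,143.52 Cr + 42.82% × (35,732.00 Cr − 25,200.00 Cr) = 5,143.52 Cr + 42.82% × 10,532.00 Cr = 9,653.32 Cr

9,653.32 Cr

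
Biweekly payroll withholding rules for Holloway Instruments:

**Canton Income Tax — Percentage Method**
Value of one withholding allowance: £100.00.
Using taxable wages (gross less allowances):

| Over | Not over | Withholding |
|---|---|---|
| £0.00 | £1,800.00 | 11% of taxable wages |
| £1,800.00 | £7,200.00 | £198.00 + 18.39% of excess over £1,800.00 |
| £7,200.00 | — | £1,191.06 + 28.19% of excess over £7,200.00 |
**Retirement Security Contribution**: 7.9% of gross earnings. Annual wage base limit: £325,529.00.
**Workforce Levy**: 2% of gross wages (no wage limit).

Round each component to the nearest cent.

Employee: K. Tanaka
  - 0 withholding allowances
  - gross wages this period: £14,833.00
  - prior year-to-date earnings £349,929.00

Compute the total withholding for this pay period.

£3,639.46

Canton Income Tax: taxable = £14,833.00
  £1,191.06 + 28.19% × (£14,833.00 − £7,200.00) = £1,191.06 + 28.19% × £7,633.00 = £3,342.80
Retirement Security Contribution: YTD £349,929.00 ≥ cap £325,529.00 → £0.00
Workforce Levy: 2% × £14,833.00 = £296.66
Total: £3,342.80 + £0.00 + £296.66 = £3,639.46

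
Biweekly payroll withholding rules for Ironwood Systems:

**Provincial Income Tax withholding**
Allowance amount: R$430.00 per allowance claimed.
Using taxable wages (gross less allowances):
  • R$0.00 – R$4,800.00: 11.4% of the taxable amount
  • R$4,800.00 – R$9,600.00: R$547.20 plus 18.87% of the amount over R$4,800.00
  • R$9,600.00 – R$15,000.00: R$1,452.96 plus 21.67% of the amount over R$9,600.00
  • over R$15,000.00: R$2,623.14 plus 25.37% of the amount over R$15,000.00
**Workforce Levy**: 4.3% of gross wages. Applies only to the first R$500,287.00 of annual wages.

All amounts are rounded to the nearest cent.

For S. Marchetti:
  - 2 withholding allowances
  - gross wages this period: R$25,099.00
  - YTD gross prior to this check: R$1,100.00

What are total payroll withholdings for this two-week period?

Provincial Income Tax: taxable = R$25,099.00 − 2×R$430.00 = R$24,239.00
  R$2,623.14 + 25.37% × (R$24,239.00 − R$15,000.00) = R$2,623.14 + 25.37% × R$9,239.00 = R$4,967.07
Workforce Levy: 4.3% × R$25,099.00 = R$1,079.26
Total: R$4,967.07 + R$1,079.26 = R$6,046.33

R$6,046.33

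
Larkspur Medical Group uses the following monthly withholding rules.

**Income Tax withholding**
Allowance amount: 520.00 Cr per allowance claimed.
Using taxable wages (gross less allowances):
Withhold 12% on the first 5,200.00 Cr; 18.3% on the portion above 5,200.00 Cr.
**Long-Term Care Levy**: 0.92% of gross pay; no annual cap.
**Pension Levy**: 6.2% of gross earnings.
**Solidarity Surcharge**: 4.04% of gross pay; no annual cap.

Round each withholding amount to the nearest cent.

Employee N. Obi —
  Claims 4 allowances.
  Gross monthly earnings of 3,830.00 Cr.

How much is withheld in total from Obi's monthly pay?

637.43 Cr

Income Tax: taxable = 3,830.00 Cr − 4×520.00 Cr = 1,750.00 Cr
  12% × 1,750.00 Cr = 210.00 Cr
Long-Term Care Levy: 0.92% × 3,830.00 Cr = 35.24 Cr
Pension Levy: 6.2% × 3,830.00 Cr = 237.46 Cr
Solidarity Surcharge: 4.04% × 3,830.00 Cr = 154.73 Cr
Total: 210.00 Cr + 35.24 Cr + 237.46 Cr + 154.73 Cr = 637.43 Cr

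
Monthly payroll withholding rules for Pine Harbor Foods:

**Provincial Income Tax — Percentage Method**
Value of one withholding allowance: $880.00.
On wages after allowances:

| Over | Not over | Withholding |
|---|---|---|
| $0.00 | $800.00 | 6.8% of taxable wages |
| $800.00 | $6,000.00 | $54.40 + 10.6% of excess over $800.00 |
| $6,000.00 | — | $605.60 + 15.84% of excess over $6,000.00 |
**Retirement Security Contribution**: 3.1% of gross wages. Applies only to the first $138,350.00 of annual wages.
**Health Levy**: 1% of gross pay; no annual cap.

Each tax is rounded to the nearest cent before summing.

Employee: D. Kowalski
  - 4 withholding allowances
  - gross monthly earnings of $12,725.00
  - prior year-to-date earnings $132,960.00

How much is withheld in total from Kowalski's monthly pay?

Provincial Income Tax: taxable = $12,725.00 − 4×$880.00 = $9,205.00
  $605.60 + 15.84% × ($9,205.00 − $6,000.00) = $605.60 + 15.84% × $3,205.00 = $1,113.27
Retirement Security Contribution: cap $138,350.00 − YTD $132,960.00 = $5,390.00 subject; 3.1% × $5,390.00 = $167.09
Health Levy: 1% × $12,725.00 = $127.25
Total: $1,113.27 + $167.09 + $127.25 = $1,407.61

$1,407.61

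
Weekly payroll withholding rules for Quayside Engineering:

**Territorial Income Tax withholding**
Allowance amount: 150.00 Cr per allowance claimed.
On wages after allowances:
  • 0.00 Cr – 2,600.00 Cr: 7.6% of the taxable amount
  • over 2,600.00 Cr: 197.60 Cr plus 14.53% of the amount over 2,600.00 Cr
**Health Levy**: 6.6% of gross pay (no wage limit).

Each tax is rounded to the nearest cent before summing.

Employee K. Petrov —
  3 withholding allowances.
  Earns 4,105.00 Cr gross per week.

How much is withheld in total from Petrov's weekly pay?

Territorial Income Tax: taxable = 4,105.00 Cr − 3×150.00 Cr = 3,655.00 Cr
  197.60 Cr + 14.53% × (3,655.00 Cr − 2,600.00 Cr) = 197.60 Cr + 14.53% × 1,055.00 Cr = 350.89 Cr
Health Levy: 6.6% × 4,105.00 Cr = 270.93 Cr
Total: 350.89 Cr + 270.93 Cr = 621.82 Cr

621.82 Cr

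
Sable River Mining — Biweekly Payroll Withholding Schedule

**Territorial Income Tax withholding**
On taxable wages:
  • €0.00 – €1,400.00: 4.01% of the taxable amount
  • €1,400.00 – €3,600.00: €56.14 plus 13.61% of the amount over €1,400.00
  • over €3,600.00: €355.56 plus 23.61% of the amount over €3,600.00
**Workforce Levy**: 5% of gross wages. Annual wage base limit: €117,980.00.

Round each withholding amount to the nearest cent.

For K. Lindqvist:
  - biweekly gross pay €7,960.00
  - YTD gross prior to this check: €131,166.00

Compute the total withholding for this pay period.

€1,384.96

Territorial Income Tax: taxable = €7,960.00
  €355.56 + 23.61% × (€7,960.00 − €3,600.00) = €355.56 + 23.61% × €4,360.00 = €1,384.96
Workforce Levy: YTD €131,166.00 ≥ cap €117,980.00 → €0.00
Total: €1,384.96 + €0.00 = €1,384.96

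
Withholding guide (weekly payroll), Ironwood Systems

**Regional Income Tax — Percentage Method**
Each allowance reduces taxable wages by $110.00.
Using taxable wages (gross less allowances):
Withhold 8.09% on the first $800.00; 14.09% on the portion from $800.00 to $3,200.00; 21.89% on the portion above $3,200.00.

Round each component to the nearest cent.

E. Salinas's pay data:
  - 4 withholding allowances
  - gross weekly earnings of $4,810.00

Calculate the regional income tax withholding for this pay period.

$658.99

Regional Income Tax: taxable = $4,810.00 − 4×$110.00 = $4,370.00
  $402.88 + 21.89% × ($4,370.00 − $3,200.00) = $402.88 + 21.89% × $1,170.00 = $658.99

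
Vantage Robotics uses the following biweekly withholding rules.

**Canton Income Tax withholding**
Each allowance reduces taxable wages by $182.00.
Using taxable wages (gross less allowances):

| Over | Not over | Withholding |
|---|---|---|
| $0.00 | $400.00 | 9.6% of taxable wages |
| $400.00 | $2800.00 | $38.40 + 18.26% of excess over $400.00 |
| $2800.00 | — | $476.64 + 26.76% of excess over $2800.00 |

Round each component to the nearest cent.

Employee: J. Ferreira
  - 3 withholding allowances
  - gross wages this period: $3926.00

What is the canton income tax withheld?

Canton Income Tax: taxable = $3926.00 − 3×$182.00 = $3380.00
  $476.64 + 26.76% × ($3380.00 − $2800.00) = $476.64 + 26.76% × $580.00 = $631.85

$631.85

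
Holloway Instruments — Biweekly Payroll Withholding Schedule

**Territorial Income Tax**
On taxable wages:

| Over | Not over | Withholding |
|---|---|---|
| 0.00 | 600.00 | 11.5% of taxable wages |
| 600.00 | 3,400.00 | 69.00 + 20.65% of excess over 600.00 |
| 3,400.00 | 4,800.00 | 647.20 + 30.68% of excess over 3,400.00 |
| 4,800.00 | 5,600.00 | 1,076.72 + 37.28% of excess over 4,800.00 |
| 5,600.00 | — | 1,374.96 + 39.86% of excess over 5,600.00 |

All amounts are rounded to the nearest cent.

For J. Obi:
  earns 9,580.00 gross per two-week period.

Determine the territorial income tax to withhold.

Territorial Income Tax: taxable = 9,580.00
  1,374.96 + 39.86% × (9,580.00 − 5,600.00) = 1,374.96 + 39.86% × 3,980.00 = 2,961.39

2,961.39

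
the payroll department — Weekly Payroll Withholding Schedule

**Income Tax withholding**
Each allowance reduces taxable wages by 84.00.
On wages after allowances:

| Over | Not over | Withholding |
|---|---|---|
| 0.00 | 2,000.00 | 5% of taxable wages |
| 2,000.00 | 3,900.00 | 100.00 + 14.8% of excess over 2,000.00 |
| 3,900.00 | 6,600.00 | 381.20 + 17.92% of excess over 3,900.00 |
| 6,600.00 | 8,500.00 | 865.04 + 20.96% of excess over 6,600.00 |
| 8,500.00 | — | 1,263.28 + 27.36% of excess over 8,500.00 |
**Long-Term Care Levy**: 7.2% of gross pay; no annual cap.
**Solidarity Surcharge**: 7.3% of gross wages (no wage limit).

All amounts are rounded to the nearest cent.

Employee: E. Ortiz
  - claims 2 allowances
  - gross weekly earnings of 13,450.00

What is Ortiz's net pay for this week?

Income Tax: taxable = 13,450.00 − 2×84.00 = 13,282.00
  1,263.28 + 27.36% × (13,282.00 − 8,500.00) = 1,263.28 + 27.36% × 4,782.00 = 2,571.64
Long-Term Care Levy: 7.2% × 13,450.00 = 968.40
Solidarity Surcharge: 7.3% × 13,450.00 = 981.85
Total withheld: 2,571.64 + 968.40 + 981.85 = 4,521.89
Net pay: 13,450.00 − 4,521.89 = 8,928.11

8,928.11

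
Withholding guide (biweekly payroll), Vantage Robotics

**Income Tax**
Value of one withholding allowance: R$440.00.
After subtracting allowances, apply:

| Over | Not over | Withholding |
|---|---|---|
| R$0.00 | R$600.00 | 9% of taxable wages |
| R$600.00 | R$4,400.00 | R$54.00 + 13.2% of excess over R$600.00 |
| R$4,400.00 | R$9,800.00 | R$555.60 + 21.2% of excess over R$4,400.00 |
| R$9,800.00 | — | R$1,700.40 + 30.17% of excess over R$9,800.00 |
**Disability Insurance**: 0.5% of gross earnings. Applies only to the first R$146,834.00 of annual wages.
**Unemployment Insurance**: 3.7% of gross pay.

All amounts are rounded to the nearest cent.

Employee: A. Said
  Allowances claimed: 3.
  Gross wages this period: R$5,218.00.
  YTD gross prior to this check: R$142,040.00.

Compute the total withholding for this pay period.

Income Tax: taxable = R$5,218.00 − 3×R$440.00 = R$3,898.00
  R$54.00 + 13.2% × (R$3,898.00 − R$600.00) = R$54.00 + 13.2% × R$3,298.00 = R$489.34
Disability Insurance: cap R$146,834.00 − YTD R$142,040.00 = R$4,794.00 subject; 0.5% × R$4,794.00 = R$23.97
Unemployment Insurance: 3.7% × R$5,218.00 = R$193.07
Total: R$489.34 + R$23.97 + R$193.07 = R$706.38

R$706.38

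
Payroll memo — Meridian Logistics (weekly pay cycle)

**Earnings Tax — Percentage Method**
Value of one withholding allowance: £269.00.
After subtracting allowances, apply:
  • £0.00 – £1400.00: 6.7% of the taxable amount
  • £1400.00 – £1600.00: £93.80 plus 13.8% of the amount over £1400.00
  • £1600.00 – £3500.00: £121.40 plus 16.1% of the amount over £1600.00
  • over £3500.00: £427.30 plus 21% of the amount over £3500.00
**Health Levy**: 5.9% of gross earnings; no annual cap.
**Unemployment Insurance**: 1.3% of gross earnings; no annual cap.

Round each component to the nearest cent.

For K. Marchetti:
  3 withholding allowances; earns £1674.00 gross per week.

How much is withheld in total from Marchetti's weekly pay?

£178.62

Earnings Tax: taxable = £1674.00 − 3×£269.00 = £867.00
  6.7% × £867.00 = £58.09
Health Levy: 5.9% × £1674.00 = £98.77
Unemployment Insurance: 1.3% × £1674.00 = £21.76
Total: £58.09 + £98.77 + £21.76 = £178.62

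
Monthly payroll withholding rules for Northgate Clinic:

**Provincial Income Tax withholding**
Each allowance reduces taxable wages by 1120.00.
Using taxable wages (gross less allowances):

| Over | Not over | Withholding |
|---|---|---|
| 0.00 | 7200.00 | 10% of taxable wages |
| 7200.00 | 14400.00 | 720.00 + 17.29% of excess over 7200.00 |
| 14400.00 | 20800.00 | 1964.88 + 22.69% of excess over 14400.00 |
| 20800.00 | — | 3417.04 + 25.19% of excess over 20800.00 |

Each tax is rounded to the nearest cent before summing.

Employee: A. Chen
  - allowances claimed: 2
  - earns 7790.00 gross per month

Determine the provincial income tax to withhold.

Provincial Income Tax: taxable = 7790.00 − 2×1120.00 = 5550.00
  10% × 5550.00 = 555.00

555.00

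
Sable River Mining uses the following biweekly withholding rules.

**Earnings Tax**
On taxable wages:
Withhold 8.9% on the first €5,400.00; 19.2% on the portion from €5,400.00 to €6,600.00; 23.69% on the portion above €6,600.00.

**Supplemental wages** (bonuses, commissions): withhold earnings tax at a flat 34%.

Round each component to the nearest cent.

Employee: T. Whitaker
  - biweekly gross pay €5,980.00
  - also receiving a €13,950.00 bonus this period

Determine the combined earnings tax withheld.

Earnings Tax: taxable = €5,980.00
  €480.60 + 19.2% × (€5,980.00 − €5,400.00) = €480.60 + 19.2% × €580.00 = €591.96
Supplemental (34% flat on bonus): 34% × €13,950.00 = €4,743.00
Total earnings tax: €591.96 + €4,743.00 = €5,334.96

€5,334.96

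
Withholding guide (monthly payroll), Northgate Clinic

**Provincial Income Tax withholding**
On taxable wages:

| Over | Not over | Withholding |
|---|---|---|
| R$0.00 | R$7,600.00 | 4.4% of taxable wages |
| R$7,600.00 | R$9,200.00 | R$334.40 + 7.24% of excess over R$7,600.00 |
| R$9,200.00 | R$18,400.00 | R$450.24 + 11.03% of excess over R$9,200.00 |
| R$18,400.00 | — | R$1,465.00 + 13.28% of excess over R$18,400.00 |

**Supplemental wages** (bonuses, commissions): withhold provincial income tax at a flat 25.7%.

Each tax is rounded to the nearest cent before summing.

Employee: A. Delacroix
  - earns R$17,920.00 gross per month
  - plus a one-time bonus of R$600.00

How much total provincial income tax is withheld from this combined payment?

R$1,566.26

Provincial Income Tax: taxable = R$17,920.00
  R$450.24 + 11.03% × (R$17,920.00 − R$9,200.00) = R$450.24 + 11.03% × R$8,720.00 = R$1,412.06
Supplemental (25.7% flat on bonus): 25.7% × R$600.00 = R$154.20
Total provincial income tax: R$1,412.06 + R$154.20 = R$1,566.26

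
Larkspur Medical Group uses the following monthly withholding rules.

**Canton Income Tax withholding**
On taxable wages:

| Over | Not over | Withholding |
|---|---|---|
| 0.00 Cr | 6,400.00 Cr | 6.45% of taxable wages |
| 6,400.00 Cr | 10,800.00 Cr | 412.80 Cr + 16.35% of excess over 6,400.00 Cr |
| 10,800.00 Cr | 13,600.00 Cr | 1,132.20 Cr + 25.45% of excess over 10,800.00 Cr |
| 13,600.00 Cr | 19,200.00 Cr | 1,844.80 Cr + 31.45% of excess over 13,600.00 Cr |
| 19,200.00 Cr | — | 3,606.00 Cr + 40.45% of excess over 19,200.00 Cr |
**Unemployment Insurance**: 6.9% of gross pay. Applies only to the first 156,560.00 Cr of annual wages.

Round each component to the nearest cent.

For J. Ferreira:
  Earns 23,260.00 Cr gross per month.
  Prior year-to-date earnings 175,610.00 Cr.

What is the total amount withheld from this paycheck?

5,248.27 Cr

Canton Income Tax: taxable = 23,260.00 Cr
  3,606.00 Cr + 40.45% × (23,260.00 Cr − 19,200.00 Cr) = 3,606.00 Cr + 40.45% × 4,060.00 Cr = 5,248.27 Cr
Unemployment Insurance: YTD 175,610.00 Cr ≥ cap 156,560.00 Cr → 0.00 Cr
Total: 5,248.27 Cr + 0.00 Cr = 5,248.27 Cr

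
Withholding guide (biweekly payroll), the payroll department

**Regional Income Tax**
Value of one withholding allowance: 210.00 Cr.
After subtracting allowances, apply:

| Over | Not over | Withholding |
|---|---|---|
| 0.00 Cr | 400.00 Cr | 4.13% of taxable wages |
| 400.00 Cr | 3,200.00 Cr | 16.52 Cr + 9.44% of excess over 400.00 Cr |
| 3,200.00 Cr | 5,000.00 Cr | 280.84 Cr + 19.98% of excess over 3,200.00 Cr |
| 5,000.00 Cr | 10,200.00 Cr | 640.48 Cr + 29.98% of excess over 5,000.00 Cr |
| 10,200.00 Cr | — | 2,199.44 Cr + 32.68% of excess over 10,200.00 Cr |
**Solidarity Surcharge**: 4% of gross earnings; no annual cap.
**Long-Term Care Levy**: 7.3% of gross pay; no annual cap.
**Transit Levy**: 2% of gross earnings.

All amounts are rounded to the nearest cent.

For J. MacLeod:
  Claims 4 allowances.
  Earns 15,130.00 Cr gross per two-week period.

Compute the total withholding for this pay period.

Regional Income Tax: taxable = 15,130.00 Cr − 4×210.00 Cr = 14,290.00 Cr
  2,199.44 Cr + 32.68% × (14,290.00 Cr − 10,200.00 Cr) = 2,199.44 Cr + 32.68% × 4,090.00 Cr = 3,536.05 Cr
Solidarity Surcharge: 4% × 15,130.00 Cr = 605.20 Cr
Long-Term Care Levy: 7.3% × 15,130.00 Cr = 1,104.49 Cr
Transit Levy: 2% × 15,130.00 Cr = 302.60 Cr
Total: 3,536.05 Cr + 605.20 Cr + 1,104.49 Cr + 302.60 Cr = 5,548.34 Cr

5,548.34 Cr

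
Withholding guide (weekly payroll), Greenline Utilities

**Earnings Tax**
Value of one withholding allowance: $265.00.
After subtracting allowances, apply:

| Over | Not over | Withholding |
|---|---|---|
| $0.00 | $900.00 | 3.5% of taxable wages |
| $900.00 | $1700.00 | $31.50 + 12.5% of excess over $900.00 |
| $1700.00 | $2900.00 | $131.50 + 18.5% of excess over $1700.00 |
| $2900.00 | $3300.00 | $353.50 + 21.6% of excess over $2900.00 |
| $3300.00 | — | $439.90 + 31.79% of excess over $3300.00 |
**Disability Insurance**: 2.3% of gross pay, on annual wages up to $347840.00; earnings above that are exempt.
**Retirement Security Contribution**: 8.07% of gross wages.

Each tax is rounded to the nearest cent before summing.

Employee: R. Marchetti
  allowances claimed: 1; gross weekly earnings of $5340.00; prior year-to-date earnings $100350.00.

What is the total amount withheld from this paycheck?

$1557.93

Earnings Tax: taxable = $5340.00 − 1×$265.00 = $5075.00
  $439.90 + 31.79% × ($5075.00 − $3300.00) = $439.90 + 31.79% × $1775.00 = $1004.17
Disability Insurance: 2.3% × $5340.00 = $122.82
Retirement Security Contribution: 8.07% × $5340.00 = $430.94
Total: $1004.17 + $122.82 + $430.94 = $1557.93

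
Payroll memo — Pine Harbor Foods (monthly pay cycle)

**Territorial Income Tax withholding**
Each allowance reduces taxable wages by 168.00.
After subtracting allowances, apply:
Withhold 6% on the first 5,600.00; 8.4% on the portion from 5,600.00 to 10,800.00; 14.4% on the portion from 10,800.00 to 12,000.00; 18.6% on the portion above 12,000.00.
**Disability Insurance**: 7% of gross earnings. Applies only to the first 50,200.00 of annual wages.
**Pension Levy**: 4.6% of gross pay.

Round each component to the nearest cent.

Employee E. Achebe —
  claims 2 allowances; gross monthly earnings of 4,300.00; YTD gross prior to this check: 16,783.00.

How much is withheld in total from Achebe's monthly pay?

736.64

Territorial Income Tax: taxable = 4,300.00 − 2×168.00 = 3,964.00
  6% × 3,964.00 = 237.84
Disability Insurance: 7% × 4,300.00 = 301.00
Pension Levy: 4.6% × 4,300.00 = 197.80
Total: 237.84 + 301.00 + 197.80 = 736.64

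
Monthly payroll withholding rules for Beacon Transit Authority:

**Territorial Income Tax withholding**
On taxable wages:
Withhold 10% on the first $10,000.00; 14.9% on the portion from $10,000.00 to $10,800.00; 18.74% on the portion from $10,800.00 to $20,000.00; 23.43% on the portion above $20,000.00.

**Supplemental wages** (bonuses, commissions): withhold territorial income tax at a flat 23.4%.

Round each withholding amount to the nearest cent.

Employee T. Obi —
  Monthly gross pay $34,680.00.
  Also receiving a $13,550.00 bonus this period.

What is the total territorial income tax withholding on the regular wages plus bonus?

Territorial Income Tax: taxable = $34,680.00
  $2,843.28 + 23.43% × ($34,680.00 − $20,000.00) = $2,843.28 + 23.43% × $14,680.00 = $6,282.80
Supplemental (23.4% flat on bonus): 23.4% × $13,550.00 = $3,170.70
Total territorial income tax: $6,282.80 + $3,170.70 = $9,453.50

$9,453.50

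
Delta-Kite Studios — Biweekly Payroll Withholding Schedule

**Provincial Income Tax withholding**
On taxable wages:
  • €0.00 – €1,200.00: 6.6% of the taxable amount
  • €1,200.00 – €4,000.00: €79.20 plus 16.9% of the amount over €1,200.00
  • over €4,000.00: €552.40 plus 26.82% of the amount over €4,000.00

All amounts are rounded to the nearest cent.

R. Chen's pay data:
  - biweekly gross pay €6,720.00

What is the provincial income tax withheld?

Provincial Income Tax: taxable = €6,720.00
  €552.40 + 26.82% × (€6,720.00 − €4,000.00) = €552.40 + 26.82% × €2,720.00 = €1,281.90

€1,281.90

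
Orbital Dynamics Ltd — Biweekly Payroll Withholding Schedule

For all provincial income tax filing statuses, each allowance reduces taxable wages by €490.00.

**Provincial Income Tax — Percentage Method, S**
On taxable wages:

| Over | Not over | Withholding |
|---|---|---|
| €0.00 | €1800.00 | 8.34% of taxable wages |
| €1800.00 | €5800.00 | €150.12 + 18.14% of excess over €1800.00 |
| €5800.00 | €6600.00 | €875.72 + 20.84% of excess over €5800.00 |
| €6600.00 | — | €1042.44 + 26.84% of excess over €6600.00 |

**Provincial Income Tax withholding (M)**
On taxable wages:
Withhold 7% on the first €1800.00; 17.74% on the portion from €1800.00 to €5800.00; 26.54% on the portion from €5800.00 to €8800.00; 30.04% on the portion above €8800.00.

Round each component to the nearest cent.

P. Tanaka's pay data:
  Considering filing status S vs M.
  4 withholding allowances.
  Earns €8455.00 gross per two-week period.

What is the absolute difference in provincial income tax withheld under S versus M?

€0.51

Provincial Income Tax (S): taxable = €8455.00 − 4×€490.00 = €6495.00
  €875.72 + 20.84% × (€6495.00 − €5800.00) = €875.72 + 20.84% × €695.00 = €1020.56
Provincial Income Tax (M): taxable = €8455.00 − 4×€490.00 = €6495.00
  €835.60 + 26.54% × (€6495.00 − €5800.00) = €835.60 + 26.54% × €695.00 = €1020.05
Difference: |€1020.56 − €1020.05| = €0.51 (higher under S)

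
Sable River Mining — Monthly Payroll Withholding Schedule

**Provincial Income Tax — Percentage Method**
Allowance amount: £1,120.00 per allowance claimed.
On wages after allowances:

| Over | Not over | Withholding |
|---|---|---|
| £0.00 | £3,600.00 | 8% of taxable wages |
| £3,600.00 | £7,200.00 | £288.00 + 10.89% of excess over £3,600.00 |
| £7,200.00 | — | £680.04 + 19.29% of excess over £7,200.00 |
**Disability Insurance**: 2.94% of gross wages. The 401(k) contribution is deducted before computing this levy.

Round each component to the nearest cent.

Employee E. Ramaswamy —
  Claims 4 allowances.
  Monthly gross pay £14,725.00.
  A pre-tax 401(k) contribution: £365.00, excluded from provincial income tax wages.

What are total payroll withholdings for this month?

£1,619.19

Provincial Income Tax: taxable = £14,725.00 − £365.00 − 4×£1,120.00 = £9,880.00
  £680.04 + 19.29% × (£9,880.00 − £7,200.00) = £680.04 + 19.29% × £2,680.00 = £1,197.01
Disability Insurance: 2.94% × £14,360.00 = £422.18
Total: £1,197.01 + £422.18 = £1,619.19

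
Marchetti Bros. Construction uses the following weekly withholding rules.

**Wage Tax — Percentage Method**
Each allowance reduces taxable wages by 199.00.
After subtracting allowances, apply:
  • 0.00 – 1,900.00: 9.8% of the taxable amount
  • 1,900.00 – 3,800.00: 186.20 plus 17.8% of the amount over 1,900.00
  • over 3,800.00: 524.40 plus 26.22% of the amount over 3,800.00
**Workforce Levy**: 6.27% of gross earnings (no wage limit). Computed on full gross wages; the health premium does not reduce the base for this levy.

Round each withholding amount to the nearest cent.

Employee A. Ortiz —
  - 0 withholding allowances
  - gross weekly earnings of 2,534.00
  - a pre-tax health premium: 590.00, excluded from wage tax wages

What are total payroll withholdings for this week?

352.91

Wage Tax: taxable = 2,534.00 − 590.00 = 1,944.00
  186.20 + 17.8% × (1,944.00 − 1,900.00) = 186.20 + 17.8% × 44.00 = 194.03
Workforce Levy: 6.27% × 2,534.00 = 158.88
Total: 194.03 + 158.88 = 352.91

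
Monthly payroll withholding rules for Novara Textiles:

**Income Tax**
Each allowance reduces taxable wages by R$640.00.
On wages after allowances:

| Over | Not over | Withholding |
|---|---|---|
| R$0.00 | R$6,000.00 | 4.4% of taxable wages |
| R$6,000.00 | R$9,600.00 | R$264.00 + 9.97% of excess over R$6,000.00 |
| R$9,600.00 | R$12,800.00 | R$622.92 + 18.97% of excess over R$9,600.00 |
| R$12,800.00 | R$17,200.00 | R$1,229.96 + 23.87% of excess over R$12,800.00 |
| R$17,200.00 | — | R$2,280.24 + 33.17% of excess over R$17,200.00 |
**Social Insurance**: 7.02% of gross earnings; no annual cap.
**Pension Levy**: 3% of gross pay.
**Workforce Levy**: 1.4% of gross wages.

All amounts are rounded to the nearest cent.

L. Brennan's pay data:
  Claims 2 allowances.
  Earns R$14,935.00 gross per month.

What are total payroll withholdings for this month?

Income Tax: taxable = R$14,935.00 − 2×R$640.00 = R$13,655.00
  R$1,229.96 + 23.87% × (R$13,655.00 − R$12,800.00) = R$1,229.96 + 23.87% × R$855.00 = R$1,434.05
Social Insurance: 7.02% × R$14,935.00 = R$1,048.44
Pension Levy: 3% × R$14,935.00 = R$448.05
Workforce Levy: 1.4% × R$14,935.00 = R$209.09
Total: R$1,434.05 + R$1,048.44 + R$448.05 + R$209.09 = R$3,139.63

R$3,139.63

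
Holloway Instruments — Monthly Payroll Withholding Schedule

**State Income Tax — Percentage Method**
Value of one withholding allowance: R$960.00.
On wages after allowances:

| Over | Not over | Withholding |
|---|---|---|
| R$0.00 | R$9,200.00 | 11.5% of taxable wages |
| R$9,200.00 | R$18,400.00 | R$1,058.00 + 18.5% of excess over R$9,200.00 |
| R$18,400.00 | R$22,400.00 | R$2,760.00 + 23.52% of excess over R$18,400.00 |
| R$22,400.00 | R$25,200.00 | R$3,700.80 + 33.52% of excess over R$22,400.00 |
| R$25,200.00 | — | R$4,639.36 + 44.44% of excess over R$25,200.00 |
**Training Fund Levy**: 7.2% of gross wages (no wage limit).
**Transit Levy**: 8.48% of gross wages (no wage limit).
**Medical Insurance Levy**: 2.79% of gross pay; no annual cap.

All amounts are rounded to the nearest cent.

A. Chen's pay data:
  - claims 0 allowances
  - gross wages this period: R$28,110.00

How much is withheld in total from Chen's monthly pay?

R$11,124.48

State Income Tax: taxable = R$28,110.00
  R$4,639.36 + 44.44% × (R$28,110.00 − R$25,200.00) = R$4,639.36 + 44.44% × R$2,910.00 = R$5,932.56
Training Fund Levy: 7.2% × R$28,110.00 = R$2,023.92
Transit Levy: 8.48% × R$28,110.00 = R$2,383.73
Medical Insurance Levy: 2.79% × R$28,110.00 = R$784.27
Total: R$5,932.56 + R$2,023.92 + R$2,383.73 + R$784.27 = R$11,124.48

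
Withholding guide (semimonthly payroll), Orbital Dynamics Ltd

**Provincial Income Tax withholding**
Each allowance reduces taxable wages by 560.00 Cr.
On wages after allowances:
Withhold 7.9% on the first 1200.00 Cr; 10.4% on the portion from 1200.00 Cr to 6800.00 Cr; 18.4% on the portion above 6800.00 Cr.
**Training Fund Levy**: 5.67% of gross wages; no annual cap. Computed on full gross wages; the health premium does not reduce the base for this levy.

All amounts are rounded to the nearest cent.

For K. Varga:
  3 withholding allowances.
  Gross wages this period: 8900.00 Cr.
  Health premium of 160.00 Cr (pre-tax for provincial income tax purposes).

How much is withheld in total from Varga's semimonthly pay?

1229.67 Cr

Provincial Income Tax: taxable = 8900.00 Cr − 160.00 Cr − 3×560.00 Cr = 7060.00 Cr
  677.20 Cr + 18.4% × (7060.00 Cr − 6800.00 Cr) = 677.20 Cr + 18.4% × 260.00 Cr = 725.04 Cr
Training Fund Levy: 5.67% × 8900.00 Cr = 504.63 Cr
Total: 725.04 Cr + 504.63 Cr = 1229.67 Cr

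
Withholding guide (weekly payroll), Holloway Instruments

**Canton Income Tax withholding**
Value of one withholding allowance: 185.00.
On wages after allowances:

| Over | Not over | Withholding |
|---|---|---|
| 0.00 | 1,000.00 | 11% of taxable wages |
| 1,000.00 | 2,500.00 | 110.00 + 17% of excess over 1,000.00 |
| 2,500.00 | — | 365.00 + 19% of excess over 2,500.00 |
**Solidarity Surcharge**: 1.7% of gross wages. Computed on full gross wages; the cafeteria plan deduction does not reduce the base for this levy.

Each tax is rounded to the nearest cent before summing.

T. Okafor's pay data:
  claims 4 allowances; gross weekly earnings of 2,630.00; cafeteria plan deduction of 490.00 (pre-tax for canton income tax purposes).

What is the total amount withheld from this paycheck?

222.71

Canton Income Tax: taxable = 2,630.00 − 490.00 − 4×185.00 = 1,400.00
  110.00 + 17% × (1,400.00 − 1,000.00) = 110.00 + 17% × 400.00 = 178.00
Solidarity Surcharge: 1.7% × 2,630.00 = 44.71
Total: 178.00 + 44.71 = 222.71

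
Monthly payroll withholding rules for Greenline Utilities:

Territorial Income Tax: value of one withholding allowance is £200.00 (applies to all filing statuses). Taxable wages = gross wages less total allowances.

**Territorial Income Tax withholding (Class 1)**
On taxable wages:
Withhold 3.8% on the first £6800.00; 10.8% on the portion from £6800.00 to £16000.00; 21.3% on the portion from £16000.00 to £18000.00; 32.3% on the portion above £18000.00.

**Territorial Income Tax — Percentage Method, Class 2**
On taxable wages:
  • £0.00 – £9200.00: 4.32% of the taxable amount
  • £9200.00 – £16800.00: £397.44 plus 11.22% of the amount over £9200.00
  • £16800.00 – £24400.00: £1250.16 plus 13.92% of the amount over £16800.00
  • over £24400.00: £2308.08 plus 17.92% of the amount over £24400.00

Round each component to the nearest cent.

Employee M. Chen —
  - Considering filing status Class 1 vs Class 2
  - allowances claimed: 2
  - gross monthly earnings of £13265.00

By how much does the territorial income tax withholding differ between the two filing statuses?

Territorial Income Tax (Class 1): taxable = £13265.00 − 2×£200.00 = £12865.00
  £258.40 + 10.8% × (£12865.00 − £6800.00) = £258.40 + 10.8% × £6065.00 = £913.42
Territorial Income Tax (Class 2): taxable = £13265.00 − 2×£200.00 = £12865.00
  £397.44 + 11.22% × (£12865.00 − £9200.00) = £397.44 + 11.22% × £3665.00 = £808.65
Difference: |£913.42 − £808.65| = £104.77 (higher under Class 1)

£104.77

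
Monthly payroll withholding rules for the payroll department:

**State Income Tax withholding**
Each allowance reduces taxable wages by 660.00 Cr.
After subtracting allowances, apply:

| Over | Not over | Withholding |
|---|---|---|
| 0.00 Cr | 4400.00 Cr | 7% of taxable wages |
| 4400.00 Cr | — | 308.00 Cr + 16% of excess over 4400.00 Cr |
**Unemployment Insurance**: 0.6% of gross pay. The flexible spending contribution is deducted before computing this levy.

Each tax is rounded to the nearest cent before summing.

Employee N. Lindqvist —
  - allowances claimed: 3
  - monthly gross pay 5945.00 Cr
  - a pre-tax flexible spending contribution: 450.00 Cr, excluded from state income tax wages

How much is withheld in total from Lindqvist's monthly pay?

State Income Tax: taxable = 5945.00 Cr − 450.00 Cr − 3×660.00 Cr = 3515.00 Cr
  7% × 3515.00 Cr = 246.05 Cr
Unemployment Insurance: 0.6% × 5495.00 Cr = 32.97 Cr
Total: 246.05 Cr + 32.97 Cr = 279.02 Cr

279.02 Cr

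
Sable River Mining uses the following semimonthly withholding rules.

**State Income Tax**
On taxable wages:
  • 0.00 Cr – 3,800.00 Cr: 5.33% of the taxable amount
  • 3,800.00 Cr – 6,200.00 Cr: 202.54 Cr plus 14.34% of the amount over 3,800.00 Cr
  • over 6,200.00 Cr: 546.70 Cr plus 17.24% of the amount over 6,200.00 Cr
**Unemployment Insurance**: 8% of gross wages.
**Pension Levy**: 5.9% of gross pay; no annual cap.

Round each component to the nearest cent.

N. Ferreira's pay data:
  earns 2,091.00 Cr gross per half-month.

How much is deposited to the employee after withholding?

1,688.90 Cr

State Income Tax: taxable = 2,091.00 Cr
  5.33% × 2,091.00 Cr = 111.45 Cr
Unemployment Insurance: 8% × 2,091.00 Cr = 167.28 Cr
Pension Levy: 5.9% × 2,091.00 Cr = 123.37 Cr
Total withheld: 111.45 Cr + 167.28 Cr + 123.37 Cr = 402.10 Cr
Net pay: 2,091.00 Cr − 402.10 Cr = 1,688.90 Cr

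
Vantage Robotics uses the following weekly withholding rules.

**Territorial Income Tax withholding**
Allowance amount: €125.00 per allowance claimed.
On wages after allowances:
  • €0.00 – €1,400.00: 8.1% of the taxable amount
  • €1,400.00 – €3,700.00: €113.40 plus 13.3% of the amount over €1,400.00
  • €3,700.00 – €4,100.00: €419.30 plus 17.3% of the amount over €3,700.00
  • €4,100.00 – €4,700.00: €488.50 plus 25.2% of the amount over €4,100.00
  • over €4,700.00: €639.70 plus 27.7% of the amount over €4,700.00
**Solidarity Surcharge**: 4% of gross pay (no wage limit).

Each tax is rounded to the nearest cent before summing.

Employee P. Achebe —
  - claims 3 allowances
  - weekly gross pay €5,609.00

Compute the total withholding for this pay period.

€1,011.98

Territorial Income Tax: taxable = €5,609.00 − 3×€125.00 = €5,234.00
  €639.70 + 27.7% × (€5,234.00 − €4,700.00) = €639.70 + 27.7% × €534.00 = €787.62
Solidarity Surcharge: 4% × €5,609.00 = €224.36
Total: €787.62 + €224.36 = €1,011.98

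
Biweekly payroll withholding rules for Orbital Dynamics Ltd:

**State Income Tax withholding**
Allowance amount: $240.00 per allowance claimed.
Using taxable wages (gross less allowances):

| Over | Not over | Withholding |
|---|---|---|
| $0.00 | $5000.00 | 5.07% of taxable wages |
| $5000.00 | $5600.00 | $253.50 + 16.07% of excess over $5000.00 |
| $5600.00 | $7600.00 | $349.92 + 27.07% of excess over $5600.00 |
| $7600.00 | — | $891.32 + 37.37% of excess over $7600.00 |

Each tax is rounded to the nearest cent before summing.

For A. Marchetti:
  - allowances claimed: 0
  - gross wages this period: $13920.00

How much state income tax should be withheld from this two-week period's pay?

State Income Tax: taxable = $13920.00
  $891.32 + 37.37% × ($13920.00 − $7600.00) = $891.32 + 37.37% × $6320.00 = $3253.10

$3253.10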